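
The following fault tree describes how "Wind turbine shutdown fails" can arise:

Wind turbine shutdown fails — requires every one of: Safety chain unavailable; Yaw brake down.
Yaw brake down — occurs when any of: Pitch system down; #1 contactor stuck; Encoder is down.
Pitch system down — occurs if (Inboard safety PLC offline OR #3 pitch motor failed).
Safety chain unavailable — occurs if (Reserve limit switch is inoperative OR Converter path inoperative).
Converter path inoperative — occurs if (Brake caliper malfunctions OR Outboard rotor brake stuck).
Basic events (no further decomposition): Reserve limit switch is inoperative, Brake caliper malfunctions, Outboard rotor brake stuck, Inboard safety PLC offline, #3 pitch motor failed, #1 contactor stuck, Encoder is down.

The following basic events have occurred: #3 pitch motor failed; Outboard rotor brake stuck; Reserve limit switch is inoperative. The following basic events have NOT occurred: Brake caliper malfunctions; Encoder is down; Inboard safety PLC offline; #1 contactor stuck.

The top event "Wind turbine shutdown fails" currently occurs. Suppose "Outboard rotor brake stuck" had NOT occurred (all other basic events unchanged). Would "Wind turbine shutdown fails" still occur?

Yes

Counterfactual: set "Outboard rotor brake stuck" to not occurred.
Converter path inoperative [OR]: Brake caliper malfunctions=not, Outboard rotor brake stuck=not → no input occurs → does not occur.
Safety chain unavailable [OR]: Reserve limit switch is inoperative=occurs, Converter path inoperative=not → at least one input occurs → occurs.
Pitch system down [OR]: Inboard safety PLC offline=not, #3 pitch motor failed=occurs → at least one input occurs → occurs.
Yaw brake down [OR]: Pitch system down=occurs, #1 contactor stuck=not, Encoder is down=not → at least one input occurs → occurs.
Wind turbine shutdown fails [AND]: Safety chain unavailable=occurs, Yaw brake down=occurs → all inputs occur → occurs.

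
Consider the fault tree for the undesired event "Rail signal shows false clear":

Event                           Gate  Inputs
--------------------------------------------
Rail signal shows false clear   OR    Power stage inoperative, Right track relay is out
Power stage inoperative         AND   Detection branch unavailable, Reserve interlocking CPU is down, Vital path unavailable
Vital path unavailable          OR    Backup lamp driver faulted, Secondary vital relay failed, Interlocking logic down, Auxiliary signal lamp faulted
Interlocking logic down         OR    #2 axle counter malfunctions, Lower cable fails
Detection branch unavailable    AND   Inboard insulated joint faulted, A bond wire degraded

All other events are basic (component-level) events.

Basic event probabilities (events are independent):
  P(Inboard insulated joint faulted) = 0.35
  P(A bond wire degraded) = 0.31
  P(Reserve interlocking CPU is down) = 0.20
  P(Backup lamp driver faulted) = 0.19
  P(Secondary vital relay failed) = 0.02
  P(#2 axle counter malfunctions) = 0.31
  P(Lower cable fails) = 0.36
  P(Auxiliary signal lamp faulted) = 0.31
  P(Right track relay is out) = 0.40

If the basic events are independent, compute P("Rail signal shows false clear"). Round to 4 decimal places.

P(Detection branch unavailable) [AND] = 0.35 × 0.31 = 0.108500
P(Interlocking logic down) [OR] = 1 − (1−0.31) × (1−0.36) = 0.558400
P(Vital path unavailable) [OR] = 1 − (1−0.19) × (1−0.02) × (1−0.558400) × (1−0.31) = 0.758126
P(Power stage inoperative) [AND] = 0.108500 × 0.20 × 0.758126 = 0.016451
P(Rail signal shows false clear) [OR] = 1 − (1−0.016451) × (1−0.40) = 0.409871
Rounded to 4 decimal places: P(Rail signal shows false clear) ≈ 0.4099.

0.4099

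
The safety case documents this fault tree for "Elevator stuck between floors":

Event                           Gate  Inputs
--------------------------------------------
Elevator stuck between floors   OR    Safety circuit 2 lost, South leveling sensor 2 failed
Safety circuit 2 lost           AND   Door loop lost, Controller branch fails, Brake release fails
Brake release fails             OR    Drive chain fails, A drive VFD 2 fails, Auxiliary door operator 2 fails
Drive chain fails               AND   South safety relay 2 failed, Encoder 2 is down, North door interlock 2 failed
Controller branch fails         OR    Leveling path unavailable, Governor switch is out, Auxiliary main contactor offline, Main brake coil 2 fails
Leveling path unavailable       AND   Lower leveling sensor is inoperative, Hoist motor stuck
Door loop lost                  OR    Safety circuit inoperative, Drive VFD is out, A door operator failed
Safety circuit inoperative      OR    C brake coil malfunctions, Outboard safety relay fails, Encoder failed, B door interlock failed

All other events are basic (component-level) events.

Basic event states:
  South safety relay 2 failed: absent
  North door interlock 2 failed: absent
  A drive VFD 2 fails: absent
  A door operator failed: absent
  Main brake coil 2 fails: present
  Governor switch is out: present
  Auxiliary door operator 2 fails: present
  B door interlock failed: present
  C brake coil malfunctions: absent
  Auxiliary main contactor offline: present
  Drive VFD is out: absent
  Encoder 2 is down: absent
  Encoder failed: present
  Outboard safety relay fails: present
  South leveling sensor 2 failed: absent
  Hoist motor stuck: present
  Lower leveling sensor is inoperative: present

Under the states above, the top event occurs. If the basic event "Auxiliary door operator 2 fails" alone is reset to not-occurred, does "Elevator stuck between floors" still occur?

No

Counterfactual: set "Auxiliary door operator 2 fails" to not occurred.
Safety circuit inoperative [OR]: C brake coil malfunctions=not, Outboard safety relay fails=occurs, Encoder failed=occurs, B door interlock failed=occurs → at least one input occurs → occurs.
Door loop lost [OR]: Safety circuit inoperative=occurs, Drive VFD is out=not, A door operator failed=not → at least one input occurs → occurs.
Leveling path unavailable [AND]: Lower leveling sensor is inoperative=occurs, Hoist motor stuck=occurs → all inputs occur → occurs.
Controller branch fails [OR]: Leveling path unavailable=occurs, Governor switch is out=occurs, Auxiliary main contactor offline=occurs, Main brake coil 2 fails=occurs → at least one input occurs → occurs.
Drive chain fails [AND]: South safety relay 2 failed=not, Encoder 2 is down=not, North door interlock 2 failed=not → not all inputs occur → does not occur.
Brake release fails [OR]: Drive chain fails=not, A drive VFD 2 fails=not, Auxiliary door operator 2 fails=not → no input occurs → does not occur.
Safety circuit 2 lost [AND]: Door loop lost=occurs, Controller branch fails=occurs, Brake release fails=not → not all inputs occur → does not occur.
Elevator stuck between floors [OR]: Safety circuit 2 lost=not, South leveling sensor 2 failed=not → no input occurs → does not occur.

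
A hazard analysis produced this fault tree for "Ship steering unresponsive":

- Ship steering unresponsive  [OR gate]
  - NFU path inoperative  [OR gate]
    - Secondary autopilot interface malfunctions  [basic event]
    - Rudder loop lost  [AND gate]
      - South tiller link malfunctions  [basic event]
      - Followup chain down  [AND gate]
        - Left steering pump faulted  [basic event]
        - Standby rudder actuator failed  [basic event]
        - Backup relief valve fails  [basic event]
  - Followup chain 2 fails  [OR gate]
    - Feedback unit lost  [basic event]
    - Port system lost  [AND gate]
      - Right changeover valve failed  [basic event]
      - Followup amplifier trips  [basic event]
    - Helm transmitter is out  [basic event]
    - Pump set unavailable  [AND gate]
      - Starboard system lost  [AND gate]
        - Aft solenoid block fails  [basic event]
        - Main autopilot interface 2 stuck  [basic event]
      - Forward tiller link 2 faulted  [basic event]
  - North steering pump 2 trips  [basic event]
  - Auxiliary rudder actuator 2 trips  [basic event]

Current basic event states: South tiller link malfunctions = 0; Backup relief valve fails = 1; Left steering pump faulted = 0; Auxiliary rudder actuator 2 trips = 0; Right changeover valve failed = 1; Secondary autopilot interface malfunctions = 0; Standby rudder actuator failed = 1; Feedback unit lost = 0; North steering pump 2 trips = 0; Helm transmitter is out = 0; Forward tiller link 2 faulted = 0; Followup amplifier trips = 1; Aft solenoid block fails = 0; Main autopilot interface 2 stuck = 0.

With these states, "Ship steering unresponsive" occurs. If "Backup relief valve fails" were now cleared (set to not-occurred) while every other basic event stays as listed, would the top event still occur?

Yes

Counterfactual: set "Backup relief valve fails" to not occurred.
Followup chain down [AND]: Left steering pump faulted=not, Standby rudder actuator failed=occurs, Backup relief valve fails=not → not all inputs occur → does not occur.
Rudder loop lost [AND]: South tiller link malfunctions=not, Followup chain down=not → not all inputs occur → does not occur.
NFU path inoperative [OR]: Secondary autopilot interface malfunctions=not, Rudder loop lost=not → no input occurs → does not occur.
Port system lost [AND]: Right changeover valve failed=occurs, Followup amplifier trips=occurs → all inputs occur → occurs.
Starboard system lost [AND]: Aft solenoid block fails=not, Main autopilot interface 2 stuck=not → not all inputs occur → does not occur.
Pump set unavailable [AND]: Starboard system lost=not, Forward tiller link 2 faulted=not → not all inputs occur → does not occur.
Followup chain 2 fails [OR]: Feedback unit lost=not, Port system lost=occurs, Helm transmitter is out=not, Pump set unavailable=not → at least one input occurs → occurs.
Ship steering unresponsive [OR]: NFU path inoperative=not, Followup chain 2 fails=occurs, North steering pump 2 trips=not, Auxiliary rudder actuator 2 trips=not → at least one input occurs → occurs.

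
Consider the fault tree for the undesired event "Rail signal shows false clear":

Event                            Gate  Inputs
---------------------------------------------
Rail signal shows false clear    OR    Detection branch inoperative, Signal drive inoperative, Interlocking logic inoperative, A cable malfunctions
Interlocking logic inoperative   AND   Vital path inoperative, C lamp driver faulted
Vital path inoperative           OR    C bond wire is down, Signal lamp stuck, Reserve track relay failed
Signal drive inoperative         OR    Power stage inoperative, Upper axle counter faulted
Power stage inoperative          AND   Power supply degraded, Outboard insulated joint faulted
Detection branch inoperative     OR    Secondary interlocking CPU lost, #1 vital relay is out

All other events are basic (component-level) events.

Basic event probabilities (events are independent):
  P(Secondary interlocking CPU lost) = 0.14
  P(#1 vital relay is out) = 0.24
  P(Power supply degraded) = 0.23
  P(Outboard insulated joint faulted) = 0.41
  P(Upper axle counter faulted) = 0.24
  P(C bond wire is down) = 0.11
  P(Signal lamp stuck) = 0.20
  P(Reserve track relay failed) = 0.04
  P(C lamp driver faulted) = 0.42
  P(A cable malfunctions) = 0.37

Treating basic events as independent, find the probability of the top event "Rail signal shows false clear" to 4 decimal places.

P(Detection branch inoperative) [OR] = 1 − (1−0.14) × (1−0.24) = 0.346400
P(Power stage inoperative) [AND] = 0.23 × 0.41 = 0.094300
P(Signal drive inoperative) [OR] = 1 − (1−0.094300) × (1−0.24) = 0.311668
P(Vital path inoperative) [OR] = 1 − (1−0.11) × (1−0.20) × (1−0.04) = 0.316480
P(Interlocking logic inoperative) [AND] = 0.316480 × 0.42 = 0.132922
P(Rail signal shows false clear) [OR] = 1 − (1−0.346400) × (1−0.311668) × (1−0.132922) × (1−0.37) = 0.754241
Rounded to 4 decimal places: P(Rail signal shows false clear) ≈ 0.7542.

0.7542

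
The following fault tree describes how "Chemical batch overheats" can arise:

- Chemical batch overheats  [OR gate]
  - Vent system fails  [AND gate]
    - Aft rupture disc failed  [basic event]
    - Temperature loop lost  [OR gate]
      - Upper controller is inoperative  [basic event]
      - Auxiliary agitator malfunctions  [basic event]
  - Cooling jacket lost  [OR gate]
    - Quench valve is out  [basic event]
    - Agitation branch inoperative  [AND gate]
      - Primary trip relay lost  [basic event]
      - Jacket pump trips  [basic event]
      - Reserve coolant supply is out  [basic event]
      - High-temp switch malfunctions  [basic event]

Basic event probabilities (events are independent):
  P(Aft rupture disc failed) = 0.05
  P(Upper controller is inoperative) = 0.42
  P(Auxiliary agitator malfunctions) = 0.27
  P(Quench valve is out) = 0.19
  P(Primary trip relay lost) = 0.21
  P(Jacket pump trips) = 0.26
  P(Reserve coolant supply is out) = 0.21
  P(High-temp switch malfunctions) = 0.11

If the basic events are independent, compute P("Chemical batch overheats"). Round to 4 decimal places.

P(Temperature loop lost) [OR] = 1 − (1−0.42) × (1−0.27) = 0.576600
P(Vent system fails) [AND] = 0.05 × 0.576600 = 0.028830
P(Agitation branch inoperative) [AND] = 0.21 × 0.26 × 0.21 × 0.11 = 0.001261
P(Cooling jacket lost) [OR] = 1 − (1−0.19) × (1−0.001261) = 0.191021
P(Chemical batch overheats) [OR] = 1 − (1−0.028830) × (1−0.191021) = 0.214344
Rounded to 4 decimal places: P(Chemical batch overheats) ≈ 0.2143.

0.2143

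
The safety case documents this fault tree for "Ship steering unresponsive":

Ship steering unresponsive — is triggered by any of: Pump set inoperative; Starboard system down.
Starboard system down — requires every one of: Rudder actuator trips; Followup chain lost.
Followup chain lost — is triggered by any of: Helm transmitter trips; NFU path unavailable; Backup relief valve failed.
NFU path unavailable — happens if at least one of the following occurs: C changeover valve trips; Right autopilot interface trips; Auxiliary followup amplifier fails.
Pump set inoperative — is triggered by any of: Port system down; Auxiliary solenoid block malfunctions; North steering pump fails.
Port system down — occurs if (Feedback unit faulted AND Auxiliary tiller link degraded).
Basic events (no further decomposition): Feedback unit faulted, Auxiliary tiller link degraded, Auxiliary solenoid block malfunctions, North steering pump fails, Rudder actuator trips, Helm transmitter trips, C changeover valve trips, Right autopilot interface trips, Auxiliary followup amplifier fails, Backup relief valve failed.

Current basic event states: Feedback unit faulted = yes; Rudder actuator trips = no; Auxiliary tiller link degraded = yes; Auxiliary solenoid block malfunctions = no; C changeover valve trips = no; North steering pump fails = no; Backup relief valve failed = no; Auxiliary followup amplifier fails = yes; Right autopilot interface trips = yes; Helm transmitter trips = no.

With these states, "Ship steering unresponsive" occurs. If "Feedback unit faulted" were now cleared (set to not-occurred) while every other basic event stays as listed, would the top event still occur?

Counterfactual: set "Feedback unit faulted" to not occurred.
Port system down [AND]: Feedback unit faulted=not, Auxiliary tiller link degraded=occurs → not all inputs occur → does not occur.
Pump set inoperative [OR]: Port system down=not, Auxiliary solenoid block malfunctions=not, North steering pump fails=not → no input occurs → does not occur.
NFU path unavailable [OR]: C changeover valve trips=not, Right autopilot interface trips=occurs, Auxiliary followup amplifier fails=occurs → at least one input occurs → occurs.
Followup chain lost [OR]: Helm transmitter trips=not, NFU path unavailable=occurs, Backup relief valve failed=not → at least one input occurs → occurs.
Starboard system down [AND]: Rudder actuator trips=not, Followup chain lost=occurs → not all inputs occur → does not occur.
Ship steering unresponsive [OR]: Pump set inoperative=not, Starboard system down=not → no input occurs → does not occur.

No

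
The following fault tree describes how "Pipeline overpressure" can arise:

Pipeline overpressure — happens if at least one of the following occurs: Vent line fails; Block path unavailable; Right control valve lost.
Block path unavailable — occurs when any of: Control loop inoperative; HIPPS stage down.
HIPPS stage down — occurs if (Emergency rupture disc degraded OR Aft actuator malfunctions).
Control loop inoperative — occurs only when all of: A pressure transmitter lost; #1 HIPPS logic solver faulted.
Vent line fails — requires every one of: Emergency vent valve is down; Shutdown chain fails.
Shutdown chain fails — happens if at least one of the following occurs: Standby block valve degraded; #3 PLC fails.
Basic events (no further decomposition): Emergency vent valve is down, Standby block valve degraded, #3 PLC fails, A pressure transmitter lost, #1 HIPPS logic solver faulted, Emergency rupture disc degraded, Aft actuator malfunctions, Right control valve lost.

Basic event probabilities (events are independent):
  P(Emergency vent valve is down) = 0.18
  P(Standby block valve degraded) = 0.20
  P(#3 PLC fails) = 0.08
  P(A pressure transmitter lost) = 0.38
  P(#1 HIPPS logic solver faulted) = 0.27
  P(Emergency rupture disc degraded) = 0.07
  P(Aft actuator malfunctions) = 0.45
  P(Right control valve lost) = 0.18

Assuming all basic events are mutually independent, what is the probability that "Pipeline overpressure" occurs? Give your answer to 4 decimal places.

0.6415

P(Shutdown chain fails) [OR] = 1 − (1−0.20) × (1−0.08) = 0.264000
P(Vent line fails) [AND] = 0.18 × 0.264000 = 0.047520
P(Control loop inoperative) [AND] = 0.38 × 0.27 = 0.102600
P(HIPPS stage down) [OR] = 1 − (1−0.07) × (1−0.45) = 0.488500
P(Block path unavailable) [OR] = 1 − (1−0.102600) × (1−0.488500) = 0.540980
P(Pipeline overpressure) [OR] = 1 − (1−0.047520) × (1−0.540980) × (1−0.18) = 0.641490
Rounded to 4 decimal places: P(Pipeline overpressure) ≈ 0.6415.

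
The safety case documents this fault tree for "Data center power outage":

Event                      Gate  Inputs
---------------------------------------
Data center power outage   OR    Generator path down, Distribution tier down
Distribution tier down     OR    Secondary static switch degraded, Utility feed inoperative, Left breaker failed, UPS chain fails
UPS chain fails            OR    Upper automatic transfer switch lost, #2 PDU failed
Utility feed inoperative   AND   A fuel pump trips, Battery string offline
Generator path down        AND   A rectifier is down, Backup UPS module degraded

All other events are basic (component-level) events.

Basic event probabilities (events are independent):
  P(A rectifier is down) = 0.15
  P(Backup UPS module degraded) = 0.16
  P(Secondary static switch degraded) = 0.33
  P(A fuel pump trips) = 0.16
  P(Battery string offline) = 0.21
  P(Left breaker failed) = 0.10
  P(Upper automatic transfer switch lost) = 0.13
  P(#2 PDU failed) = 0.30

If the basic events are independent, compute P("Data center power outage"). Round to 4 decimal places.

0.6536

P(Generator path down) [AND] = 0.15 × 0.16 = 0.024000
P(Utility feed inoperative) [AND] = 0.16 × 0.21 = 0.033600
P(UPS chain fails) [OR] = 1 − (1−0.13) × (1−0.30) = 0.391000
P(Distribution tier down) [OR] = 1 − (1−0.33) × (1−0.033600) × (1−0.10) × (1−0.391000) = 0.645112
P(Data center power outage) [OR] = 1 − (1−0.024000) × (1−0.645112) = 0.653629
Rounded to 4 decimal places: P(Data center power outage) ≈ 0.6536.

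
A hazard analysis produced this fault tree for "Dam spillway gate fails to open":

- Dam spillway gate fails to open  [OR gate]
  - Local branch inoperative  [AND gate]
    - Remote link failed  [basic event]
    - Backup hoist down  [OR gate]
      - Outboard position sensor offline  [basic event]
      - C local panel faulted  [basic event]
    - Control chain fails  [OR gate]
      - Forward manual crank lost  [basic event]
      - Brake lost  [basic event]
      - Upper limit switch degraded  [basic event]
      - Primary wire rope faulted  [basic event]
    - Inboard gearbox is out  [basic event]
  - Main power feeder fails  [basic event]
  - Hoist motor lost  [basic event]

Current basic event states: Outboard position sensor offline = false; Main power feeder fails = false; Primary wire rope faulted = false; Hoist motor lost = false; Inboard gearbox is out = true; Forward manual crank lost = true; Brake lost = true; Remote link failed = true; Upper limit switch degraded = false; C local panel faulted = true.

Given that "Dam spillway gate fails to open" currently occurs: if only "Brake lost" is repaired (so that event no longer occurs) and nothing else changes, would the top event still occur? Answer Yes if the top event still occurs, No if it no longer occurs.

Counterfactual: set "Brake lost" to not occurred.
Backup hoist down [OR]: Outboard position sensor offline=not, C local panel faulted=occurs → at least one input occurs → occurs.
Control chain fails [OR]: Forward manual crank lost=occurs, Brake lost=not, Upper limit switch degraded=not, Primary wire rope faulted=not → at least one input occurs → occurs.
Local branch inoperative [AND]: Remote link failed=occurs, Backup hoist down=occurs, Control chain fails=occurs, Inboard gearbox is out=occurs → all inputs occur → occurs.
Dam spillway gate fails to open [OR]: Local branch inoperative=occurs, Main power feeder fails=not, Hoist motor lost=not → at least one input occurs → occurs.

Yes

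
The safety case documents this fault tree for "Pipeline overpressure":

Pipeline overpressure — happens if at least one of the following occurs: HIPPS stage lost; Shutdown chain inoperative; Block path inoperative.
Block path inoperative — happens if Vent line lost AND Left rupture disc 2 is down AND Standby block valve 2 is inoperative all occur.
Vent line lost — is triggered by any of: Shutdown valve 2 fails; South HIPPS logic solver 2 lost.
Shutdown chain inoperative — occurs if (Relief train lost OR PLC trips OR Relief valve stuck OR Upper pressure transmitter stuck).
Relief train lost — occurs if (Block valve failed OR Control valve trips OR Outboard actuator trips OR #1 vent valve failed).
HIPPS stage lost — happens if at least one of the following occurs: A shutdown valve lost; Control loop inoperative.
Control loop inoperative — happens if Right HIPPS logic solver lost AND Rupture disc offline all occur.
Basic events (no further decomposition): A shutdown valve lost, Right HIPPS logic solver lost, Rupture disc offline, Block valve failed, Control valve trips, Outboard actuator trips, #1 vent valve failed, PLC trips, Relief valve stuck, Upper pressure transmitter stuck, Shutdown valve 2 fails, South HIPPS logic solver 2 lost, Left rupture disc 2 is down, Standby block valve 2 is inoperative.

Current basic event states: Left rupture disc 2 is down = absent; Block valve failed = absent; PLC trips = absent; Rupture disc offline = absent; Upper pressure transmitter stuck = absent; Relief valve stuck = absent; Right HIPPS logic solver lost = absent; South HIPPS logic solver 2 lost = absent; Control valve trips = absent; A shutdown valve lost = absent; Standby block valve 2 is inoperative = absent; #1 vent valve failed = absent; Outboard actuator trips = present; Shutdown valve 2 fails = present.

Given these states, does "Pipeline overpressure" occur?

Yes

Control loop inoperative [AND]: Right HIPPS logic solver lost=not, Rupture disc offline=not → not all inputs occur → does not occur.
HIPPS stage lost [OR]: A shutdown valve lost=not, Control loop inoperative=not → no input occurs → does not occur.
Relief train lost [OR]: Block valve failed=not, Control valve trips=not, Outboard actuator trips=occurs, #1 vent valve failed=not → at least one input occurs → occurs.
Shutdown chain inoperative [OR]: Relief train lost=occurs, PLC trips=not, Relief valve stuck=not, Upper pressure transmitter stuck=not → at least one input occurs → occurs.
Vent line lost [OR]: Shutdown valve 2 fails=occurs, South HIPPS logic solver 2 lost=not → at least one input occurs → occurs.
Block path inoperative [AND]: Vent line lost=occurs, Left rupture disc 2 is down=not, Standby block valve 2 is inoperative=not → not all inputs occur → does not occur.
Pipeline overpressure [OR]: HIPPS stage lost=not, Shutdown chain inoperative=occurs, Block path inoperative=not → at least one input occurs → occurs.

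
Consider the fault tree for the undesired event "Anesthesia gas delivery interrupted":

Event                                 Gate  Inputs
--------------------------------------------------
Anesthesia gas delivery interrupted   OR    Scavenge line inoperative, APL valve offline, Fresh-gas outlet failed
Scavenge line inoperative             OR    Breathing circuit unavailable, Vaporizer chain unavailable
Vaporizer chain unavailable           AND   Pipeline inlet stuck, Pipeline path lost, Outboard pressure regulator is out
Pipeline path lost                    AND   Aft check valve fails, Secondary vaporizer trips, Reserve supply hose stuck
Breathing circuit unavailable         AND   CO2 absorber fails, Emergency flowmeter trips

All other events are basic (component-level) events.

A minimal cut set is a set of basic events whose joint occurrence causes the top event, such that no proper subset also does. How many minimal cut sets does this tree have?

4

Breathing circuit unavailable [AND]: one cut set from each child combined → 1 × 1 = 1 cut set(s).
Pipeline path lost [AND]: one cut set from each child combined → 1 × 1 × 1 = 1 cut set(s).
Vaporizer chain unavailable [AND]: one cut set from each child combined → 1 × 1 × 1 = 1 cut set(s).
Scavenge line inoperative [OR]: union of children's cut sets → 2 cut set(s).
Anesthesia gas delivery interrupted [OR]: union of children's cut sets → 4 cut set(s).
Minimal cut sets: {CO2 absorber fails, Emergency flowmeter trips}; {Aft check valve fails, Outboard pressure regulator is out, Pipeline inlet stuck, Reserve supply hose stuck, Secondary vaporizer trips}; {APL valve offline}; {Fresh-gas outlet failed}.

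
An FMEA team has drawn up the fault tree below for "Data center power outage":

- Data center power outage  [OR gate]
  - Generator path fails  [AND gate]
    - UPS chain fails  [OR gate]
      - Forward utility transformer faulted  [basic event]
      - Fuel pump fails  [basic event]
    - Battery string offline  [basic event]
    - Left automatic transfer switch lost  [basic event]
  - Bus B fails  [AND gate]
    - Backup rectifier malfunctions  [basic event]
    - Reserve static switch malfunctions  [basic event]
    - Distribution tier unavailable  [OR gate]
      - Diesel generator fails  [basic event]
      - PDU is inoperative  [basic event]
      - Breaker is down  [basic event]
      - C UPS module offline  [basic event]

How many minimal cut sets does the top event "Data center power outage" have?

UPS chain fails [OR]: union of children's cut sets → 2 cut set(s).
Generator path fails [AND]: one cut set from each child combined → 2 × 1 × 1 = 2 cut set(s).
Distribution tier unavailable [OR]: union of children's cut sets → 4 cut set(s).
Bus B fails [AND]: one cut set from each child combined → 1 × 1 × 4 = 4 cut set(s).
Data center power outage [OR]: union of children's cut sets → 6 cut set(s).
Minimal cut sets: {Battery string offline, Forward utility transformer faulted, Left automatic transfer switch lost}; {Battery string offline, Fuel pump fails, Left automatic transfer switch lost}; {Backup rectifier malfunctions, Diesel generator fails, Reserve static switch malfunctions}; {Backup rectifier malfunctions, PDU is inoperative, Reserve static switch malfunctions}; {Backup rectifier malfunctions, Breaker is down, Reserve static switch malfunctions}; {Backup rectifier malfunctions, C UPS module offline, Reserve static switch malfunctions}.

6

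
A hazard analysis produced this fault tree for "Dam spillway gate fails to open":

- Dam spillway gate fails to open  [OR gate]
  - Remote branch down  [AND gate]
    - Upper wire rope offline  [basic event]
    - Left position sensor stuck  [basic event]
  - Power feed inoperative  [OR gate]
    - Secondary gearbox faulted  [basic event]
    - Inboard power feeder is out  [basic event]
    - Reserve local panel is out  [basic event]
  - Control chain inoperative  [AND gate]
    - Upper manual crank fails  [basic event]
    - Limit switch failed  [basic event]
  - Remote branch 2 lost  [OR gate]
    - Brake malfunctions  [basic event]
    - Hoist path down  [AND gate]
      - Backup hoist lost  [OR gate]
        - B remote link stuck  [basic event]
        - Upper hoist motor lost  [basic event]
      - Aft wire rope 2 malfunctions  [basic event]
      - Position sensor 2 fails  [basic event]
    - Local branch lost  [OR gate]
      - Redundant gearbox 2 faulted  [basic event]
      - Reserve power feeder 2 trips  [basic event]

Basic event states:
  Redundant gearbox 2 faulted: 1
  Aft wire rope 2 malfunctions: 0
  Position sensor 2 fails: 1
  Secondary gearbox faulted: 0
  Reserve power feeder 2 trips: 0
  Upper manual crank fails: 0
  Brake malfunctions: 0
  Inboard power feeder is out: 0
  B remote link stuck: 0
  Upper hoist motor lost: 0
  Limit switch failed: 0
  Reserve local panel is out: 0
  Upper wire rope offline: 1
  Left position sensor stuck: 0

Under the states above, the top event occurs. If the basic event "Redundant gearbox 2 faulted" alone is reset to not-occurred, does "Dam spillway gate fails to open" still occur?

Counterfactual: set "Redundant gearbox 2 faulted" to not occurred.
Remote branch down [AND]: Upper wire rope offline=occurs, Left position sensor stuck=not → not all inputs occur → does not occur.
Power feed inoperative [OR]: Secondary gearbox faulted=not, Inboard power feeder is out=not, Reserve local panel is out=not → no input occurs → does not occur.
Control chain inoperative [AND]: Upper manual crank fails=not, Limit switch failed=not → not all inputs occur → does not occur.
Backup hoist lost [OR]: B remote link stuck=not, Upper hoist motor lost=not → no input occurs → does not occur.
Hoist path down [AND]: Backup hoist lost=not, Aft wire rope 2 malfunctions=not, Position sensor 2 fails=occurs → not all inputs occur → does not occur.
Local branch lost [OR]: Redundant gearbox 2 faulted=not, Reserve power feeder 2 trips=not → no input occurs → does not occur.
Remote branch 2 lost [OR]: Brake malfunctions=not, Hoist path down=not, Local branch lost=not → no input occurs → does not occur.
Dam spillway gate fails to open [OR]: Remote branch down=not, Power feed inoperative=not, Control chain inoperative=not, Remote branch 2 lost=not → no input occurs → does not occur.

No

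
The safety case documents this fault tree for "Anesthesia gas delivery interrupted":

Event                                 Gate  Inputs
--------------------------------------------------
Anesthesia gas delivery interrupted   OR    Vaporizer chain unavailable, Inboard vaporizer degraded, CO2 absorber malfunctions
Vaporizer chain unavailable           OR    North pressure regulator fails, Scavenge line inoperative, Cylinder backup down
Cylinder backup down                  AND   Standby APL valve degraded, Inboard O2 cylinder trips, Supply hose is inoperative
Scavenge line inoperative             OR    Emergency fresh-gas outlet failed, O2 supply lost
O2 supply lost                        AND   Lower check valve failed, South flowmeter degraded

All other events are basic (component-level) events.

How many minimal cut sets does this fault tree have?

O2 supply lost [AND]: one cut set from each child combined → 1 × 1 = 1 cut set(s).
Scavenge line inoperative [OR]: union of children's cut sets → 2 cut set(s).
Cylinder backup down [AND]: one cut set from each child combined → 1 × 1 × 1 = 1 cut set(s).
Vaporizer chain unavailable [OR]: union of children's cut sets → 4 cut set(s).
Anesthesia gas delivery interrupted [OR]: union of children's cut sets → 6 cut set(s).
Minimal cut sets: {North pressure regulator fails}; {Emergency fresh-gas outlet failed}; {Lower check valve failed, South flowmeter degraded}; {Inboard O2 cylinder trips, Standby APL valve degraded, Supply hose is inoperative}; {Inboard vaporizer degraded}; {CO2 absorber malfunctions}.

6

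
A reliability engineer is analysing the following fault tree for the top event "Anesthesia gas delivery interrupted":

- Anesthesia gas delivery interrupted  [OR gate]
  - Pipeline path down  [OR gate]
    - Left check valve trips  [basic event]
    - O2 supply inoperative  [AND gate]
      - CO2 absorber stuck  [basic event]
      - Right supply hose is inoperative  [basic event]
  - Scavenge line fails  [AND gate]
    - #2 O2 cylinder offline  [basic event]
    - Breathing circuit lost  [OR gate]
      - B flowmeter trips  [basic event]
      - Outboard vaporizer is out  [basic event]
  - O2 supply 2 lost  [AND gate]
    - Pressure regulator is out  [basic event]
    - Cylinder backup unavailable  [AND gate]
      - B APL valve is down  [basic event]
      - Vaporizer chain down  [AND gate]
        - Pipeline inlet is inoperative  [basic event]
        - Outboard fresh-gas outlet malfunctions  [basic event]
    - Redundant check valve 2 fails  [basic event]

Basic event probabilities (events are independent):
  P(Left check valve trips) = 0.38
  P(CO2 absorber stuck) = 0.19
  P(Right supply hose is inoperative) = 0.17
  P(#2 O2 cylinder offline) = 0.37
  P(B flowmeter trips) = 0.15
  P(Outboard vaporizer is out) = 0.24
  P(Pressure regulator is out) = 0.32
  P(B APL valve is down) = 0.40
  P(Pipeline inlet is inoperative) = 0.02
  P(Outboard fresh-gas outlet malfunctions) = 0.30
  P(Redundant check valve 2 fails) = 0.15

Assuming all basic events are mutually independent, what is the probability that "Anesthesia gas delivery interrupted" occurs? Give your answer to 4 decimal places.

P(O2 supply inoperative) [AND] = 0.19 × 0.17 = 0.032300
P(Pipeline path down) [OR] = 1 − (1−0.38) × (1−0.032300) = 0.400026
P(Breathing circuit lost) [OR] = 1 − (1−0.15) × (1−0.24) = 0.354000
P(Scavenge line fails) [AND] = 0.37 × 0.354000 = 0.130980
P(Vaporizer chain down) [AND] = 0.02 × 0.30 = 0.006000
P(Cylinder backup unavailable) [AND] = 0.40 × 0.006000 = 0.002400
P(O2 supply 2 lost) [AND] = 0.32 × 0.002400 × 0.15 = 0.000115
P(Anesthesia gas delivery interrupted) [OR] = 1 − (1−0.400026) × (1−0.130980) × (1−0.000115) = 0.478671
Rounded to 4 decimal places: P(Anesthesia gas delivery interrupted) ≈ 0.4787.

0.4787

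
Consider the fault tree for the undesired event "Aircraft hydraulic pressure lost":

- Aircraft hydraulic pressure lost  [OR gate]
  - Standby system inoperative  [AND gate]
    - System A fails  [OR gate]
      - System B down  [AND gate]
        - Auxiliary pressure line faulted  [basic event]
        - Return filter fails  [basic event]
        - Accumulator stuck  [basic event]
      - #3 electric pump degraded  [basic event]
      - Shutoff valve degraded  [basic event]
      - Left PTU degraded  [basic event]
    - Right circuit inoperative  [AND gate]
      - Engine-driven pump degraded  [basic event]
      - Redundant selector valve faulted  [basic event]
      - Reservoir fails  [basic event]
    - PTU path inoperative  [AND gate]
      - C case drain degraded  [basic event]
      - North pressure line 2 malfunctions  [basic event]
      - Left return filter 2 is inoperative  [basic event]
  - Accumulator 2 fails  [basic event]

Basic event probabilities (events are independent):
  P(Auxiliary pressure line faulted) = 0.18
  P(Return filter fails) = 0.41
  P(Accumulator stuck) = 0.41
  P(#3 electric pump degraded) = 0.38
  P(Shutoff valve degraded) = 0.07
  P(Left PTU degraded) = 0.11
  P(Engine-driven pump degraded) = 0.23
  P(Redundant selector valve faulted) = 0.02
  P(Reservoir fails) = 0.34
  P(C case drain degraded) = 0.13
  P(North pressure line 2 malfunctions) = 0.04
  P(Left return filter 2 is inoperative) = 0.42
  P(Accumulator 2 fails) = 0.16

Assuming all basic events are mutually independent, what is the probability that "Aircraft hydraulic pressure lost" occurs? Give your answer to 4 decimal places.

0.1600

P(System B down) [AND] = 0.18 × 0.41 × 0.41 = 0.030258
P(System A fails) [OR] = 1 − (1−0.030258) × (1−0.38) × (1−0.07) × (1−0.11) = 0.502354
P(Right circuit inoperative) [AND] = 0.23 × 0.02 × 0.34 = 0.001564
P(PTU path inoperative) [AND] = 0.13 × 0.04 × 0.42 = 0.002184
P(Standby system inoperative) [AND] = 0.502354 × 0.001564 × 0.002184 = 0.000002
P(Aircraft hydraulic pressure lost) [OR] = 1 − (1−0.000002) × (1−0.16) = 0.160002
Rounded to 4 decimal places: P(Aircraft hydraulic pressure lost) ≈ 0.1600.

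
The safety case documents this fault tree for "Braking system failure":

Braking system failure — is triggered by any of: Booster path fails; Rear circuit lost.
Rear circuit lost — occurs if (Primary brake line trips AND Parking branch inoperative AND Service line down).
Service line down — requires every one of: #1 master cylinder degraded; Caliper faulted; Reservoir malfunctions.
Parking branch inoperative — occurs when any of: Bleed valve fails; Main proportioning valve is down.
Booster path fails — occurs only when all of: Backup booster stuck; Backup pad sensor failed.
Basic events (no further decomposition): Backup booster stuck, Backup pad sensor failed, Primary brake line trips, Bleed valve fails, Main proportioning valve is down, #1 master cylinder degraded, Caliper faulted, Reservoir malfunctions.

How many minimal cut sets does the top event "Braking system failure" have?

Booster path fails [AND]: one cut set from each child combined → 1 × 1 = 1 cut set(s).
Parking branch inoperative [OR]: union of children's cut sets → 2 cut set(s).
Service line down [AND]: one cut set from each child combined → 1 × 1 × 1 = 1 cut set(s).
Rear circuit lost [AND]: one cut set from each child combined → 1 × 2 × 1 = 2 cut set(s).
Braking system failure [OR]: union of children's cut sets → 3 cut set(s).
Minimal cut sets: {Backup booster stuck, Backup pad sensor failed}; {#1 master cylinder degraded, Bleed valve fails, Caliper faulted, Primary brake line trips, Reservoir malfunctions}; {#1 master cylinder degraded, Caliper faulted, Main proportioning valve is down, Primary brake line trips, Reservoir malfunctions}.

3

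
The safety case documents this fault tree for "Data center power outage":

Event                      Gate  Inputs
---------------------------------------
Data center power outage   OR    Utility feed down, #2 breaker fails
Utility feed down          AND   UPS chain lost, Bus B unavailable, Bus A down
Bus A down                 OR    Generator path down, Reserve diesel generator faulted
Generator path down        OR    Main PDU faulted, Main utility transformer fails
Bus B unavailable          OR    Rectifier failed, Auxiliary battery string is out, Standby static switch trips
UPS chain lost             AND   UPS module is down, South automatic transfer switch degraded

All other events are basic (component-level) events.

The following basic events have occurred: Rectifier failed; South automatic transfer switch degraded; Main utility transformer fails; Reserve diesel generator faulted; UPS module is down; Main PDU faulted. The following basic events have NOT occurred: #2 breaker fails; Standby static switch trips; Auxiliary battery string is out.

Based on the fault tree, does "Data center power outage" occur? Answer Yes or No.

Yes

UPS chain lost [AND]: UPS module is down=occurs, South automatic transfer switch degraded=occurs → all inputs occur → occurs.
Bus B unavailable [OR]: Rectifier failed=occurs, Auxiliary battery string is out=not, Standby static switch trips=not → at least one input occurs → occurs.
Generator path down [OR]: Main PDU faulted=occurs, Main utility transformer fails=occurs → at least one input occurs → occurs.
Bus A down [OR]: Generator path down=occurs, Reserve diesel generator faulted=occurs → at least one input occurs → occurs.
Utility feed down [AND]: UPS chain lost=occurs, Bus B unavailable=occurs, Bus A down=occurs → all inputs occur → occurs.
Data center power outage [OR]: Utility feed down=occurs, #2 breaker fails=not → at least one input occurs → occurs.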